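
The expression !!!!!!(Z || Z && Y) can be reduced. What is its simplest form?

Z

!!!!!!(Z || Z && Y)
= !!!!!!Z
= !!!!Z
= !!Z
= Z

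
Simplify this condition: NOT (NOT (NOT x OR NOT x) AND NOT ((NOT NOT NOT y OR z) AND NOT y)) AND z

NOT (NOT (NOT x OR NOT x) AND NOT ((NOT NOT NOT y OR z) AND NOT y)) AND z
= (NOT x OR NOT x OR (NOT NOT NOT y OR z) AND NOT y) AND z
= (NOT x OR NOT x OR (NOT y OR z) AND NOT y) AND z
= (NOT x OR NOT x OR NOT y) AND z
= (NOT x OR NOT y) AND z

(NOT x OR NOT y) AND z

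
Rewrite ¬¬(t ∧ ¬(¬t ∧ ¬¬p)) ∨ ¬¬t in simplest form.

¬¬(t ∧ ¬(¬t ∧ ¬¬p)) ∨ ¬¬t
= ¬¬(t ∧ (t ∨ ¬p)) ∨ ¬¬t   [De Morgan]
= ¬¬t ∨ ¬¬t   [absorption]
= ¬¬t   [idempotence]
= t   [double negation]

t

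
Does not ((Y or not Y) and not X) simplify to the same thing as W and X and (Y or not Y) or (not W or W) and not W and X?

E1: not ((Y or not Y) and not X)
    = not not X
    = X
E2: W and X and (Y or not Y) or (not W or W) and not W and X
    = W and X or (not W or W) and not W and X
    = W and X or not W and X
    = X
Both reduce to X, so they are equivalent.

Yes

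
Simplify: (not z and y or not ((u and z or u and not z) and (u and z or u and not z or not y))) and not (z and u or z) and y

not z and y

(not z and y or not ((u and z or u and not z) and (u and z or u and not z or not y))) and not (z and u or z) and y
= (not z and y or not ((u and z or u and not z) and (u and z or u and not z or not y))) and not z and y   — absorption
= (not z and y or not (u and z or u and not z)) and not z and y   — absorption
= (not z and y or not u) and not z and y   — distribution
= not z and y   — absorption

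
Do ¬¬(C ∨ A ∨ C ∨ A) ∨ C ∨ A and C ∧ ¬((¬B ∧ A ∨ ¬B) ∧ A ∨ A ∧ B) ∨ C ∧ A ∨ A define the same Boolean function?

E1: ¬¬(C ∨ A ∨ C ∨ A) ∨ C ∨ A
    = ¬¬(C ∨ A) ∨ C ∨ A
    = C ∨ A ∨ C ∨ A
    = C ∨ A
E2: C ∧ ¬((¬B ∧ A ∨ ¬B) ∧ A ∨ A ∧ B) ∨ C ∧ A ∨ A
    = C ∧ ¬(¬B ∧ A ∨ A ∧ B) ∨ C ∧ A ∨ A
    = C ∧ ¬A ∨ C ∧ A ∨ A
    = C ∨ A
Both reduce to C ∨ A, so they are equivalent.

Yes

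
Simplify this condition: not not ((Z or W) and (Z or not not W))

Z or W

not not ((Z or W) and (Z or not not W))
= (Z or W) and (Z or not not W)   — double negation
= (Z or W) and (Z or W)   — double negation
= Z or W   — idempotence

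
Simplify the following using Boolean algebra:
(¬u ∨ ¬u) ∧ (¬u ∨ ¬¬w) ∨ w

¬u ∨ w

(¬u ∨ ¬u) ∧ (¬u ∨ ¬¬w) ∨ w
= ¬u ∧ ¬¬w ∨ ¬u ∨ w   — distribution
= ¬u ∧ w ∨ ¬u ∨ w   — double negation
= ¬u ∨ w   — absorption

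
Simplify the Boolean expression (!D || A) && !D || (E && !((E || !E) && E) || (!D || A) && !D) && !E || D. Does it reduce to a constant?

true

(!D || A) && !D || (E && !((E || !E) && E) || (!D || A) && !D) && !E || D
= (!D || A) && !D || (E && !E || (!D || A) && !D) && !E || D   (complement / identity)
= (!D || A) && !D || (!D || A) && !D && !E || D   (complement / identity)
= (!D || A) && !D || D   (absorption)
= !D || D   (absorption)
= true   (complement)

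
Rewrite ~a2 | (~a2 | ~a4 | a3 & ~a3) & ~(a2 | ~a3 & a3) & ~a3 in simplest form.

~a2

~a2 | (~a2 | ~a4 | a3 & ~a3) & ~(a2 | ~a3 & a3) & ~a3
= ~a2 | (~a2 | ~a4) & ~(a2 | ~a3 & a3) & ~a3   [complement / identity]
= ~a2 | (~a2 | ~a4) & ~a2 & ~a3   [complement / identity]
= ~a2 | ~a2 & ~a3   [absorption]
= ~a2   [absorption]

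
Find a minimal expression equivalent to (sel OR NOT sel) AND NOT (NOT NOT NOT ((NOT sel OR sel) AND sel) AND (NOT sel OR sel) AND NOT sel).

(sel OR NOT sel) AND NOT (NOT NOT NOT ((NOT sel OR sel) AND sel) AND (NOT sel OR sel) AND NOT sel)
= (sel OR NOT sel) AND NOT (NOT NOT NOT sel AND (NOT sel OR sel) AND NOT sel)   (complement / identity)
= (sel OR NOT sel) AND NOT (NOT NOT NOT sel AND NOT sel)   (complement / identity)
= NOT (NOT NOT NOT sel AND NOT sel)   (complement / identity)
= NOT (NOT sel AND NOT sel)   (double negation)
= NOT NOT sel   (idempotence)
= sel   (double negation)

sel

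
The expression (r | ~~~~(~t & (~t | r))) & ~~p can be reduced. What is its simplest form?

(r | ~~~~(~t & (~t | r))) & ~~p
= (r | ~~~~(~t & (~t | r))) & p
= (r | ~~(~t & (~t | r))) & p
= (r | ~~~t) & p
= (r | ~t) & p

(r | ~t) & p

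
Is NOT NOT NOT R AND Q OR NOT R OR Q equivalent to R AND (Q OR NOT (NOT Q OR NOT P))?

E1: NOT NOT NOT R AND Q OR NOT R OR Q
    = NOT R AND Q OR NOT R OR Q   (double negation)
    = NOT R OR Q   (absorption)
E2: R AND (Q OR NOT (NOT Q OR NOT P))
    = R AND (Q OR Q AND P)   (De Morgan)
    = R AND Q   (absorption)
These differ: at P=0, Q=0, R=0, E1 = 1 but E2 = 0.

No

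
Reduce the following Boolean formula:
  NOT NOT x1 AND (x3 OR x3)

NOT NOT x1 AND (x3 OR x3)
= NOT NOT x1 AND x3
= x1 AND x3

x1 AND x3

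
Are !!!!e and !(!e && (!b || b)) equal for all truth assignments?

E1: !!!!e
    = !!e
    = e
E2: !(!e && (!b || b))
    = !!e
    = e
Both reduce to e, so they are equivalent.

Yes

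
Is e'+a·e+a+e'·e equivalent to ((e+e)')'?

E1: e'+a·e+a+e'·e
    = e'+a·e+a   [complement / identity]
    = e'+a   [absorption]
E2: ((e+e)')'
    = e+e   [double negation]
    = e   [idempotence]
These differ: at a=0, e=0, E1 = 1 but E2 = 0.

No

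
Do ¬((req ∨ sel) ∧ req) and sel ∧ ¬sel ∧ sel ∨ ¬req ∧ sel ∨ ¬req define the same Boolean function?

E1: ¬((req ∨ sel) ∧ req)
    = ¬req   [absorption]
E2: sel ∧ ¬sel ∧ sel ∨ ¬req ∧ sel ∨ ¬req
    = (¬sel ∧ sel ∨ ¬req) ∧ sel ∨ ¬req   [distribution]
    = ¬req ∧ sel ∨ ¬req   [complement / identity]
    = ¬req   [absorption]
Both reduce to ¬req, so they are equivalent.

Yes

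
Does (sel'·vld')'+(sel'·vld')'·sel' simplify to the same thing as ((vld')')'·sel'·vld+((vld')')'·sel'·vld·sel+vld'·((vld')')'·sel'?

No

E1: (sel'·vld')'+(sel'·vld')'·sel'
    = (sel'·vld')'   (absorption)
    = sel+vld   (De Morgan)
E2: ((vld')')'·sel'·vld+((vld')')'·sel'·vld·sel+vld'·((vld')')'·sel'
    = ((vld')')'·sel'·vld+vld'·((vld')')'·sel'   (absorption)
    = ((vld')')'·sel'   (distribution)
    = vld'·sel'   (double negation)
These differ: at sel=1, vld=1, E1 = 1 but E2 = 0.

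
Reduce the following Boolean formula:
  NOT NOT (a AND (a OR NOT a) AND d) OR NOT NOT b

NOT NOT (a AND (a OR NOT a) AND d) OR NOT NOT b
= NOT NOT (a AND d) OR NOT NOT b   — complement / identity
= NOT NOT (a AND d) OR b   — double negation
= a AND d OR b   — double negation

a AND d OR b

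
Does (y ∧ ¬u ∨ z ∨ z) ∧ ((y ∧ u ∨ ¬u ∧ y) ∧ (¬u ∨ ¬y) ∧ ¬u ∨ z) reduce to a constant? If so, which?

(y ∧ ¬u ∨ z ∨ z) ∧ ((y ∧ u ∨ ¬u ∧ y) ∧ (¬u ∨ ¬y) ∧ ¬u ∨ z)
= (y ∧ ¬u ∨ z ∨ z) ∧ (y ∧ (¬u ∨ ¬y) ∧ ¬u ∨ z)   — distribution
= (y ∧ ¬u ∨ z ∨ z) ∧ (y ∧ ¬u ∨ z)   — absorption
= y ∧ ¬u ∨ z   — absorption
This depends on u, y, z, so it is not a constant.

no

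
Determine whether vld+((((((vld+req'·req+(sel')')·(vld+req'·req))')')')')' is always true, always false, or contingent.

always true

vld+((((((vld+req'·req+(sel')')·(vld+req'·req))')')')')'
= vld+((((((vld+req'·req+sel)·(vld+req'·req))')')')')'   — double negation
= vld+((((vld+req'·req+sel)·(vld+req'·req))')')'   — double negation
= vld+(((vld+req'·req)')')'   — absorption
= vld+((vld')')'   — complement / identity
= vld+vld'   — double negation
= 1   — complement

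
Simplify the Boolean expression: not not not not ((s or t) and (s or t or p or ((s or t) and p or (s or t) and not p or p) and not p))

s or t

not not not not ((s or t) and (s or t or p or ((s or t) and p or (s or t) and not p or p) and not p))
= not not not not ((s or t) and (s or t or p or (s or t or p) and not p))   [distribution]
= not not not not ((s or t) and (s or t or p))   [absorption]
= not not ((s or t) and (s or t or p))   [double negation]
= (s or t) and (s or t or p)   [double negation]
= s or t   [absorption]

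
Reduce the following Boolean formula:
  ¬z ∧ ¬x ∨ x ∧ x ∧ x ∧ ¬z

¬z ∧ ¬x ∨ x ∧ x ∧ x ∧ ¬z
= ¬z ∧ ¬x ∨ x ∧ x ∧ ¬z   (idempotence)
= ¬z ∧ ¬x ∨ x ∧ ¬z   (idempotence)
= ¬z   (distribution)

¬z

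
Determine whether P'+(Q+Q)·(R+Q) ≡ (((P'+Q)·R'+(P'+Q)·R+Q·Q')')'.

E1: P'+(Q+Q)·(R+Q)
    = P'+Q·R+Q
    = P'+Q
E2: (((P'+Q)·R'+(P'+Q)·R+Q·Q')')'
    = ((P'+Q+Q·Q')')'
    = P'+Q+Q·Q'
    = P'+Q
Both reduce to P'+Q, so they are equivalent.

Yes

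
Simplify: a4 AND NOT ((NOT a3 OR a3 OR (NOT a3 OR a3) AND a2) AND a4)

a4 AND NOT ((NOT a3 OR a3 OR (NOT a3 OR a3) AND a2) AND a4)
= a4 AND NOT ((NOT a3 OR a3) AND a4)   (absorption)
= a4 AND NOT a4   (complement / identity)
= FALSE   (complement)

FALSE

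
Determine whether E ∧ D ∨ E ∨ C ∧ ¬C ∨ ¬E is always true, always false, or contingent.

always true

E ∧ D ∨ E ∨ C ∧ ¬C ∨ ¬E
= E ∧ D ∨ E ∨ ¬E   [complement / identity]
= E ∨ ¬E   [absorption]
= True   [complement]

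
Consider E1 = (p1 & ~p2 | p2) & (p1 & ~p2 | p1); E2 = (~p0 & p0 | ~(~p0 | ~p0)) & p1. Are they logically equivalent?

E1: (p1 & ~p2 | p2) & (p1 & ~p2 | p1)
    = p1 & ~p2 | p2 & p1   (distribution)
    = p1   (distribution)
E2: (~p0 & p0 | ~(~p0 | ~p0)) & p1
    = (~p0 & p0 | p0 & p0) & p1   (De Morgan)
    = p0 & p0 & p1   (complement / identity)
    = p0 & p1   (idempotence)
These differ: at p0=0, p1=1, p2=0, E1 = 1 but E2 = 0.

No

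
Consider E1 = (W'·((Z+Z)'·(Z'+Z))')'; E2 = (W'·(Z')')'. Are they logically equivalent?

E1: (W'·((Z+Z)'·(Z'+Z))')'
    = (W'·((Z+Z)')')'   [complement / identity]
    = W+(Z+Z)'   [De Morgan]
    = W+Z'   [idempotence]
E2: (W'·(Z')')'
    = W+Z'   [De Morgan]
Both reduce to W+Z', so they are equivalent.

Yes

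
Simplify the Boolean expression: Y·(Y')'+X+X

Y·(Y')'+X+X
= Y·Y+X+X   — double negation
= Y+X+X   — idempotence
= Y+X   — idempotence

Y+X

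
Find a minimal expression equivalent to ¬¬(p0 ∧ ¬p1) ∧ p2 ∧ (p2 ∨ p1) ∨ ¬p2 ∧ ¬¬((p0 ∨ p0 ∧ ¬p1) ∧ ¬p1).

¬¬(p0 ∧ ¬p1) ∧ p2 ∧ (p2 ∨ p1) ∨ ¬p2 ∧ ¬¬((p0 ∨ p0 ∧ ¬p1) ∧ ¬p1)
= ¬¬(p0 ∧ ¬p1) ∧ p2 ∧ (p2 ∨ p1) ∨ ¬p2 ∧ ¬¬(p0 ∧ ¬p1)   [absorption]
= ¬¬(p0 ∧ ¬p1) ∧ p2 ∨ ¬p2 ∧ ¬¬(p0 ∧ ¬p1)   [absorption]
= ¬¬(p0 ∧ ¬p1)   [distribution]
= p0 ∧ ¬p1   [double negation]

p0 ∧ ¬p1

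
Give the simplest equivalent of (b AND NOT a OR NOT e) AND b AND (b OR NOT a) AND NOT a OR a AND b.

(b AND NOT a OR NOT e) AND b AND (b OR NOT a) AND NOT a OR a AND b
= (b AND NOT a OR NOT e) AND b AND NOT a OR a AND b   (absorption)
= b AND NOT a OR a AND b   (absorption)
= b   (distribution)

b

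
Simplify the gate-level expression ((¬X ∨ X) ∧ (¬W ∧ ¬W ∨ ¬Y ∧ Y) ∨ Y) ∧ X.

((¬X ∨ X) ∧ (¬W ∧ ¬W ∨ ¬Y ∧ Y) ∨ Y) ∧ X
= ((¬X ∨ X) ∧ ¬W ∧ ¬W ∨ Y) ∧ X   — complement / identity
= (¬W ∧ ¬W ∨ Y) ∧ X   — complement / identity
= (¬W ∨ Y) ∧ X   — idempotence

(¬W ∨ Y) ∧ X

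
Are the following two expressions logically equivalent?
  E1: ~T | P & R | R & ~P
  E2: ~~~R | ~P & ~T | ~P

No

E1: ~T | P & R | R & ~P
    = ~T | R   — distribution
E2: ~~~R | ~P & ~T | ~P
    = ~R | ~P & ~T | ~P   — double negation
    = ~R | ~P   — absorption
These differ: at P=1, R=0, T=1, E1 = 0 but E2 = 1.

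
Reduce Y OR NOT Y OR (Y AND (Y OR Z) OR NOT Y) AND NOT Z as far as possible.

TRUE

Y OR NOT Y OR (Y AND (Y OR Z) OR NOT Y) AND NOT Z
= Y OR NOT Y OR (Y OR NOT Y) AND NOT Z   — absorption
= Y OR NOT Y   — absorption
= TRUE   — complement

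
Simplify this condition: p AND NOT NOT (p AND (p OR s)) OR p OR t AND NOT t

p AND NOT NOT (p AND (p OR s)) OR p OR t AND NOT t
= p AND NOT NOT p OR p OR t AND NOT t
= p AND p OR p OR t AND NOT t
= p AND p OR p
= p OR p
= p

p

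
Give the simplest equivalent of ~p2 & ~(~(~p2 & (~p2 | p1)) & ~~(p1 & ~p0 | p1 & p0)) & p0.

~p2 & p0

~p2 & ~(~(~p2 & (~p2 | p1)) & ~~(p1 & ~p0 | p1 & p0)) & p0
= ~p2 & ~(~~p2 & ~~(p1 & ~p0 | p1 & p0)) & p0   — absorption
= ~p2 & ~(~~p2 & ~~p1) & p0   — distribution
= ~p2 & (~p2 | ~p1) & p0   — De Morgan
= ~p2 & p0   — absorption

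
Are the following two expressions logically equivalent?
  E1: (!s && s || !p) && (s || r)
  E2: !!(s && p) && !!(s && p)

E1: (!s && s || !p) && (s || r)
    = !p && (s || r)   — complement / identity
E2: !!(s && p) && !!(s && p)
    = !!(s && p)   — idempotence
    = s && p   — double negation
These differ: at p=0, r=0, s=1, E1 = 1 but E2 = 0.

No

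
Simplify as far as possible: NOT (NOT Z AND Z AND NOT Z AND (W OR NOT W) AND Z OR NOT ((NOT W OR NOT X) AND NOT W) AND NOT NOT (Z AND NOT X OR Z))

NOT (NOT Z AND Z AND NOT Z AND (W OR NOT W) AND Z OR NOT ((NOT W OR NOT X) AND NOT W) AND NOT NOT (Z AND NOT X OR Z))
= NOT (NOT Z AND Z AND NOT Z AND Z OR NOT ((NOT W OR NOT X) AND NOT W) AND NOT NOT (Z AND NOT X OR Z))   — complement / identity
= NOT (NOT Z AND Z OR NOT ((NOT W OR NOT X) AND NOT W) AND NOT NOT (Z AND NOT X OR Z))   — idempotence
= NOT (NOT Z AND Z OR NOT NOT W AND NOT NOT (Z AND NOT X OR Z))   — absorption
= NOT (NOT Z AND Z OR NOT NOT W AND NOT NOT Z)   — absorption
= NOT (NOT NOT W AND NOT NOT Z)   — complement / identity
= NOT W OR NOT Z   — De Morgan

NOT W OR NOT Z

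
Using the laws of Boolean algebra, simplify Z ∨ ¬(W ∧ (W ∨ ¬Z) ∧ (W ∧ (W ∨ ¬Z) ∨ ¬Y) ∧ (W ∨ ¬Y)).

Z ∨ ¬W

Z ∨ ¬(W ∧ (W ∨ ¬Z) ∧ (W ∧ (W ∨ ¬Z) ∨ ¬Y) ∧ (W ∨ ¬Y))
= Z ∨ ¬(W ∧ (W ∨ ¬Z) ∧ (W ∨ ¬Y))
= Z ∨ ¬(W ∧ (W ∨ ¬Y))
= Z ∨ ¬W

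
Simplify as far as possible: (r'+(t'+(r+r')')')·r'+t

r'+t

(r'+(t'+(r+r')')')·r'+t
= (r'+t·(r+r'))·r'+t   [De Morgan]
= (r'+t)·r'+t   [complement / identity]
= r'+t   [absorption]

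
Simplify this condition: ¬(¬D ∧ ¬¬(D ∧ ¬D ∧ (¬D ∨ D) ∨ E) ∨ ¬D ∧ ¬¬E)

D ∨ ¬E

¬(¬D ∧ ¬¬(D ∧ ¬D ∧ (¬D ∨ D) ∨ E) ∨ ¬D ∧ ¬¬E)
= ¬(¬D ∧ ¬¬(D ∧ ¬D ∨ E) ∨ ¬D ∧ ¬¬E)   — complement / identity
= ¬(¬D ∧ ¬¬E ∨ ¬D ∧ ¬¬E)   — complement / identity
= ¬(¬D ∧ ¬¬E)   — idempotence
= D ∨ ¬E   — De Morgan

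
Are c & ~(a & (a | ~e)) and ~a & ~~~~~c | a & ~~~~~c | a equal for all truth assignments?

No

E1: c & ~(a & (a | ~e))
    = c & ~a   [absorption]
E2: ~a & ~~~~~c | a & ~~~~~c | a
    = ~~~~~c | a   [distribution]
    = ~~~c | a   [double negation]
    = ~c | a   [double negation]
These differ: at a=1, c=0, e=0, E1 = 0 but E2 = 1.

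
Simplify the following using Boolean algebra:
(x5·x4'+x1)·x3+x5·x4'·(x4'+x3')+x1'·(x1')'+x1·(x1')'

x5·x4'+x1

(x5·x4'+x1)·x3+x5·x4'·(x4'+x3')+x1'·(x1')'+x1·(x1')'
= (x5·x4'+x1)·x3+x5·x4'+x1'·(x1')'+x1·(x1')'   — absorption
= (x5·x4'+x1)·x3+x5·x4'+(x1')'   — distribution
= (x5·x4'+x1)·x3+x5·x4'+x1   — double negation
= x5·x4'+x1   — absorption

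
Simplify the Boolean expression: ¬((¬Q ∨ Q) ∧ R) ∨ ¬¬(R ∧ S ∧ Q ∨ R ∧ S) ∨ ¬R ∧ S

¬((¬Q ∨ Q) ∧ R) ∨ ¬¬(R ∧ S ∧ Q ∨ R ∧ S) ∨ ¬R ∧ S
= ¬R ∨ ¬¬(R ∧ S ∧ Q ∨ R ∧ S) ∨ ¬R ∧ S   — complement / identity
= ¬R ∨ ¬¬(R ∧ S) ∨ ¬R ∧ S   — absorption
= ¬R ∨ R ∧ S ∨ ¬R ∧ S   — double negation
= ¬R ∨ S   — distribution

¬R ∨ S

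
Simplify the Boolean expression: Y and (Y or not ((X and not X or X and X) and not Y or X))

Y

Y and (Y or not ((X and not X or X and X) and not Y or X))
= Y and (Y or not (X and not Y or X))
= Y and (Y or not X)
= Y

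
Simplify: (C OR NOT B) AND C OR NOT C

(C OR NOT B) AND C OR NOT C
= C OR NOT C
= TRUE

TRUE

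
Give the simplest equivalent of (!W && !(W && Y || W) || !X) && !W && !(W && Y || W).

!W

(!W && !(W && Y || W) || !X) && !W && !(W && Y || W)
= !W && !(W && Y || W)
= !W && !W
= !W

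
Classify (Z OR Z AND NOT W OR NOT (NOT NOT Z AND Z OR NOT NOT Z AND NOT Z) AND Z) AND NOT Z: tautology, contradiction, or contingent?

(Z OR Z AND NOT W OR NOT (NOT NOT Z AND Z OR NOT NOT Z AND NOT Z) AND Z) AND NOT Z
= (Z OR Z AND NOT W OR NOT NOT NOT Z AND Z) AND NOT Z   (distribution)
= (Z OR Z AND NOT W OR NOT Z AND Z) AND NOT Z   (double negation)
= (Z OR Z AND NOT W) AND NOT Z   (complement / identity)
= Z AND NOT Z   (absorption)
= FALSE   (complement)

contradiction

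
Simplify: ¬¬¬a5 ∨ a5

¬¬¬a5 ∨ a5
= ¬a5 ∨ a5   [double negation]
= True   [complement]

True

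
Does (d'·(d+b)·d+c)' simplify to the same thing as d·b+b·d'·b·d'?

E1: (d'·(d+b)·d+c)'
    = (d'·d+c)'
    = c'
E2: d·b+b·d'·b·d'
    = d·b+b·d'
    = b
These differ: at b=0, c=0, d=1, E1 = 1 but E2 = 0.

No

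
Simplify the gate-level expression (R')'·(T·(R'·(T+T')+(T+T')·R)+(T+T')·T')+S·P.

(R')'·(T·(R'·(T+T')+(T+T')·R)+(T+T')·T')+S·P
= (R')'·(T·(T+T')+(T+T')·T')+S·P
= (R')'·(T+T')+S·P
= (R')'+S·P
= R+S·P

R+S·P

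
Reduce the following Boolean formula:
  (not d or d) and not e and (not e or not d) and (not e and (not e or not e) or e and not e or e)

not e

(not d or d) and not e and (not e or not d) and (not e and (not e or not e) or e and not e or e)
= (not d or d) and not e and (not e or not d) and (not e and not e or e and not e or e)   [idempotence]
= (not d or d) and not e and (not e or not d) and (not e or e)   [distribution]
= (not d or d) and not e and (not e or not d)   [complement / identity]
= (not d or d) and not e   [absorption]
= not e   [complement / identity]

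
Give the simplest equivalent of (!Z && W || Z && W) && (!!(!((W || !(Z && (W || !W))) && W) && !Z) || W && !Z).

(!Z && W || Z && W) && (!!(!((W || !(Z && (W || !W))) && W) && !Z) || W && !Z)
= (!Z && W || Z && W) && (!!(!((W || !Z) && W) && !Z) || W && !Z)
= (!Z && W || Z && W) && (!!(!W && !Z) || W && !Z)
= (!Z && W || Z && W) && (!W && !Z || W && !Z)
= W && (!W && !Z || W && !Z)
= W && !Z

W && !Z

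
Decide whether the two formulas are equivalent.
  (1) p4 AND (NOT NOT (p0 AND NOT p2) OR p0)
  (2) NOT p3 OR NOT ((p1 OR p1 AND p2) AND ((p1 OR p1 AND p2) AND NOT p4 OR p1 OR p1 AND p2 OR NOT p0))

E1: p4 AND (NOT NOT (p0 AND NOT p2) OR p0)
    = p4 AND (p0 AND NOT p2 OR p0)   (double negation)
    = p4 AND p0   (absorption)
E2: NOT p3 OR NOT ((p1 OR p1 AND p2) AND ((p1 OR p1 AND p2) AND NOT p4 OR p1 OR p1 AND p2 OR NOT p0))
    = NOT p3 OR NOT ((p1 OR p1 AND p2) AND (p1 OR p1 AND p2 OR NOT p0))   (absorption)
    = NOT p3 OR NOT (p1 OR p1 AND p2)   (absorption)
    = NOT p3 OR NOT p1   (absorption)
These differ: at p0=0, p1=0, p2=0, p3=0, p4=0, E1 = 0 but E2 = 1.

No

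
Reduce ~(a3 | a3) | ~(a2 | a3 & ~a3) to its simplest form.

~(a3 | a3) | ~(a2 | a3 & ~a3)
= ~a3 | ~(a2 | a3 & ~a3)   — idempotence
= ~a3 | ~a2   — complement / identity

~a3 | ~a2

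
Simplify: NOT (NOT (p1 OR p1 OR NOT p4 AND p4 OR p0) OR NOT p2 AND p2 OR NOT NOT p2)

NOT (NOT (p1 OR p1 OR NOT p4 AND p4 OR p0) OR NOT p2 AND p2 OR NOT NOT p2)
= NOT (NOT (p1 OR p1 OR NOT p4 AND p4 OR p0) OR NOT NOT p2)   — complement / identity
= NOT (NOT (p1 OR p1 OR p0) OR NOT NOT p2)   — complement / identity
= (p1 OR p1 OR p0) AND NOT p2   — De Morgan
= (p1 OR p0) AND NOT p2   — idempotence

(p1 OR p0) AND NOT p2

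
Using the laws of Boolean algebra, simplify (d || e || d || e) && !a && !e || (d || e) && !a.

(d || e) && !a

(d || e || d || e) && !a && !e || (d || e) && !a
= (d || e) && !a && !e || (d || e) && !a   [idempotence]
= (d || e) && !a   [absorption]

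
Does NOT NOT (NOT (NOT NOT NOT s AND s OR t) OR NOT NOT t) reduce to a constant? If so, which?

NOT NOT (NOT (NOT NOT NOT s AND s OR t) OR NOT NOT t)
= NOT NOT (NOT (NOT NOT NOT s AND s OR t) OR t)
= NOT (NOT NOT NOT s AND s OR t) OR t
= NOT (NOT s AND s OR t) OR t
= NOT t OR t
= TRUE

yes, True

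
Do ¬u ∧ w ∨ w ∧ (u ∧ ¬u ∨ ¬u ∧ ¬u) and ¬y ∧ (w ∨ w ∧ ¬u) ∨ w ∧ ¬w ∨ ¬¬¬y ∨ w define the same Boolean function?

E1: ¬u ∧ w ∨ w ∧ (u ∧ ¬u ∨ ¬u ∧ ¬u)
    = ¬u ∧ w ∨ w ∧ ¬u   (distribution)
    = (w ∨ w) ∧ ¬u   (distribution)
    = w ∧ ¬u   (idempotence)
E2: ¬y ∧ (w ∨ w ∧ ¬u) ∨ w ∧ ¬w ∨ ¬¬¬y ∨ w
    = ¬y ∧ w ∨ w ∧ ¬w ∨ ¬¬¬y ∨ w   (absorption)
    = ¬y ∧ w ∨ ¬¬¬y ∨ w   (complement / identity)
    = ¬y ∧ w ∨ ¬y ∨ w   (double negation)
    = ¬y ∨ w   (absorption)
These differ: at u=1, w=0, y=0, E1 = 0 but E2 = 1.

No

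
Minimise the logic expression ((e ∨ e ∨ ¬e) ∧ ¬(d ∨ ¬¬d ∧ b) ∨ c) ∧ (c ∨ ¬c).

((e ∨ e ∨ ¬e) ∧ ¬(d ∨ ¬¬d ∧ b) ∨ c) ∧ (c ∨ ¬c)
= ((e ∨ e ∨ ¬e) ∧ ¬(d ∨ d ∧ b) ∨ c) ∧ (c ∨ ¬c)   [double negation]
= ((e ∨ e ∨ ¬e) ∧ ¬d ∨ c) ∧ (c ∨ ¬c)   [absorption]
= ((e ∨ ¬e) ∧ ¬d ∨ c) ∧ (c ∨ ¬c)   [idempotence]
= (e ∨ ¬e) ∧ ¬d ∨ c   [complement / identity]
= ¬d ∨ c   [complement / identity]

¬d ∨ c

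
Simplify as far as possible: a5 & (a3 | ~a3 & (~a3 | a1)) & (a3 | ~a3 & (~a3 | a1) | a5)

a5 & (a3 | ~a3 & (~a3 | a1)) & (a3 | ~a3 & (~a3 | a1) | a5)
= a5 & (a3 | ~a3 & (~a3 | a1))
= a5 & (a3 | ~a3)
= a5

a5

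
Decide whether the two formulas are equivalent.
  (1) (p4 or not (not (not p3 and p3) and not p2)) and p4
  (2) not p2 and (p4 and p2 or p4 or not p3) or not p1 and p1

No

E1: (p4 or not (not (not p3 and p3) and not p2)) and p4
    = (p4 or not p3 and p3 or p2) and p4   — De Morgan
    = (p4 or p2) and p4   — complement / identity
    = p4   — absorption
E2: not p2 and (p4 and p2 or p4 or not p3) or not p1 and p1
    = not p2 and (p4 and p2 or p4 or not p3)   — complement / identity
    = not p2 and (p4 or not p3)   — absorption
These differ: at p1=0, p2=1, p3=0, p4=1, E1 = 1 but E2 = 0.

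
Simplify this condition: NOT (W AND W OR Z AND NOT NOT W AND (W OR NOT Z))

NOT W

NOT (W AND W OR Z AND NOT NOT W AND (W OR NOT Z))
= NOT (W AND W OR Z AND W AND (W OR NOT Z))
= NOT (W AND W OR Z AND W)
= NOT (W AND (W OR Z))
= NOT W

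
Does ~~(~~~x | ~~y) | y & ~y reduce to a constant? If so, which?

no

~~(~~~x | ~~y) | y & ~y
= ~(~~x & ~y) | y & ~y   — De Morgan
= ~(~~x & ~y)   — complement / identity
= ~x | y   — De Morgan
This depends on x, y, so it is not a constant.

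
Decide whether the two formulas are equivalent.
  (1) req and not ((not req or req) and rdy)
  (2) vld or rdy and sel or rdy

E1: req and not ((not req or req) and rdy)
    = req and not rdy   (complement / identity)
E2: vld or rdy and sel or rdy
    = vld or rdy   (absorption)
These differ: at rdy=1, req=0, sel=1, vld=1, E1 = 0 but E2 = 1.

No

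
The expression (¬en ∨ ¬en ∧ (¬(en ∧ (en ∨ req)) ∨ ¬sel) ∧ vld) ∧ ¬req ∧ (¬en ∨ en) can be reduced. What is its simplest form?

(¬en ∨ ¬en ∧ (¬(en ∧ (en ∨ req)) ∨ ¬sel) ∧ vld) ∧ ¬req ∧ (¬en ∨ en)
= (¬en ∨ ¬en ∧ (¬en ∨ ¬sel) ∧ vld) ∧ ¬req ∧ (¬en ∨ en)   (absorption)
= (¬en ∨ ¬en ∧ (¬en ∨ ¬sel) ∧ vld) ∧ ¬req   (complement / identity)
= (¬en ∨ ¬en ∧ vld) ∧ ¬req   (absorption)
= ¬en ∧ ¬req   (absorption)

¬en ∧ ¬req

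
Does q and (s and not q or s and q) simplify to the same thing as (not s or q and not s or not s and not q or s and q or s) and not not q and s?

Yes

E1: q and (s and not q or s and q)
    = q and s
E2: (not s or q and not s or not s and not q or s and q or s) and not not q and s
    = (not s or q and not s or not s and not q or s) and not not q and s
    = (not s or not s or s) and not not q and s
    = (not s or s) and not not q and s
    = not not q and s
    = q and s
Both reduce to q and s, so they are equivalent.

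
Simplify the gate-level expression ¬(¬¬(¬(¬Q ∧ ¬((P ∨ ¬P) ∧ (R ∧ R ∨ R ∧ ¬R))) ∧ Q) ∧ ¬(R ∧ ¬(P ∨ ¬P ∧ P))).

¬Q ∨ R ∧ ¬P

¬(¬¬(¬(¬Q ∧ ¬((P ∨ ¬P) ∧ (R ∧ R ∨ R ∧ ¬R))) ∧ Q) ∧ ¬(R ∧ ¬(P ∨ ¬P ∧ P)))
= ¬(¬¬(¬(¬Q ∧ ¬((P ∨ ¬P) ∧ (R ∧ R ∨ R ∧ ¬R))) ∧ Q) ∧ ¬(R ∧ ¬P))   — complement / identity
= ¬(¬¬(¬(¬Q ∧ ¬((P ∨ ¬P) ∧ R)) ∧ Q) ∧ ¬(R ∧ ¬P))   — distribution
= ¬(¬¬(¬(¬Q ∧ ¬R) ∧ Q) ∧ ¬(R ∧ ¬P))   — complement / identity
= ¬(¬¬((Q ∨ R) ∧ Q) ∧ ¬(R ∧ ¬P))   — De Morgan
= ¬(¬¬Q ∧ ¬(R ∧ ¬P))   — absorption
= ¬Q ∨ R ∧ ¬P   — De Morgan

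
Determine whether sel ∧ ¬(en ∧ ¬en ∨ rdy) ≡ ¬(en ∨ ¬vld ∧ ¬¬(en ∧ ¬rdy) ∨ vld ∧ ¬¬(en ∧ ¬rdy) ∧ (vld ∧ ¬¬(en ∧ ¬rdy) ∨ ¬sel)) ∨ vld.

No

E1: sel ∧ ¬(en ∧ ¬en ∨ rdy)
    = sel ∧ ¬rdy
E2: ¬(en ∨ ¬vld ∧ ¬¬(en ∧ ¬rdy) ∨ vld ∧ ¬¬(en ∧ ¬rdy) ∧ (vld ∧ ¬¬(en ∧ ¬rdy) ∨ ¬sel)) ∨ vld
    = ¬(en ∨ ¬vld ∧ ¬¬(en ∧ ¬rdy) ∨ vld ∧ ¬¬(en ∧ ¬rdy)) ∨ vld
    = ¬(en ∨ ¬¬(en ∧ ¬rdy)) ∨ vld
    = ¬(en ∨ en ∧ ¬rdy) ∨ vld
    = ¬en ∨ vld
These differ: at en=0, rdy=1, sel=0, vld=1, E1 = 0 but E2 = 1.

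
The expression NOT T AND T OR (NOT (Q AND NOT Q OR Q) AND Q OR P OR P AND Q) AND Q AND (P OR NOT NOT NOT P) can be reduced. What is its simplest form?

P AND Q

NOT T AND T OR (NOT (Q AND NOT Q OR Q) AND Q OR P OR P AND Q) AND Q AND (P OR NOT NOT NOT P)
= (NOT (Q AND NOT Q OR Q) AND Q OR P OR P AND Q) AND Q AND (P OR NOT NOT NOT P)   [complement / identity]
= (NOT Q AND Q OR P OR P AND Q) AND Q AND (P OR NOT NOT NOT P)   [complement / identity]
= (P OR P AND Q) AND Q AND (P OR NOT NOT NOT P)   [complement / identity]
= (P OR P AND Q) AND Q AND (P OR NOT P)   [double negation]
= (P OR P AND Q) AND Q   [complement / identity]
= P AND Q   [absorption]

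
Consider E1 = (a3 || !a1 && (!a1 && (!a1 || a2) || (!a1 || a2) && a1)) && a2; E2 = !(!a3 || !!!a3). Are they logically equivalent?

E1: (a3 || !a1 && (!a1 && (!a1 || a2) || (!a1 || a2) && a1)) && a2
    = (a3 || !a1 && (!a1 || a2)) && a2   (distribution)
    = (a3 || !a1) && a2   (absorption)
E2: !(!a3 || !!!a3)
    = !(!a3 || !a3)   (double negation)
    = a3 && a3   (De Morgan)
    = a3   (idempotence)
These differ: at a1=0, a2=0, a3=1, E1 = 0 but E2 = 1.

No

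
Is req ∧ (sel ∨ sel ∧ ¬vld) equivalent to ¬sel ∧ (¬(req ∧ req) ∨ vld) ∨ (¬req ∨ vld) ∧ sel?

No

E1: req ∧ (sel ∨ sel ∧ ¬vld)
    = req ∧ sel   — absorption
E2: ¬sel ∧ (¬(req ∧ req) ∨ vld) ∨ (¬req ∨ vld) ∧ sel
    = ¬sel ∧ (¬req ∨ vld) ∨ (¬req ∨ vld) ∧ sel   — idempotence
    = ¬req ∨ vld   — distribution
These differ: at req=0, sel=0, vld=1, E1 = 0 but E2 = 1.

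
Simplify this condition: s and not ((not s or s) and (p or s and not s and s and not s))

s and not p

s and not ((not s or s) and (p or s and not s and s and not s))
= s and not (p or s and not s and s and not s)
= s and not (p or s and not s)
= s and not p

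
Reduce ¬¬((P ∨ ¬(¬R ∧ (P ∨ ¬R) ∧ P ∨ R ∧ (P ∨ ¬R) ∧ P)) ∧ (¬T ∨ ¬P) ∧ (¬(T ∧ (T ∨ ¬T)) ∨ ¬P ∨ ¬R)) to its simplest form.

¬¬((P ∨ ¬(¬R ∧ (P ∨ ¬R) ∧ P ∨ R ∧ (P ∨ ¬R) ∧ P)) ∧ (¬T ∨ ¬P) ∧ (¬(T ∧ (T ∨ ¬T)) ∨ ¬P ∨ ¬R))
= ¬¬((P ∨ ¬((P ∨ ¬R) ∧ P)) ∧ (¬T ∨ ¬P) ∧ (¬(T ∧ (T ∨ ¬T)) ∨ ¬P ∨ ¬R))   [distribution]
= ¬¬((P ∨ ¬((P ∨ ¬R) ∧ P)) ∧ (¬T ∨ ¬P) ∧ (¬T ∨ ¬P ∨ ¬R))   [complement / identity]
= ¬¬((P ∨ ¬((P ∨ ¬R) ∧ P)) ∧ (¬T ∨ ¬P))   [absorption]
= ¬¬((P ∨ ¬P) ∧ (¬T ∨ ¬P))   [absorption]
= ¬¬(¬T ∨ ¬P)   [complement / identity]
= ¬T ∨ ¬P   [double negation]

¬T ∨ ¬P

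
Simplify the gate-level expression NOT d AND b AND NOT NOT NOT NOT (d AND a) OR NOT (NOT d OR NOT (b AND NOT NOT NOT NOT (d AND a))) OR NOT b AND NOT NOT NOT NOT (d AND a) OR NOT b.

NOT d AND b AND NOT NOT NOT NOT (d AND a) OR NOT (NOT d OR NOT (b AND NOT NOT NOT NOT (d AND a))) OR NOT b AND NOT NOT NOT NOT (d AND a) OR NOT b
= NOT d AND b AND NOT NOT NOT NOT (d AND a) OR d AND b AND NOT NOT NOT NOT (d AND a) OR NOT b AND NOT NOT NOT NOT (d AND a) OR NOT b   (De Morgan)
= b AND NOT NOT NOT NOT (d AND a) OR NOT b AND NOT NOT NOT NOT (d AND a) OR NOT b   (distribution)
= b AND NOT NOT NOT NOT (d AND a) OR NOT b AND NOT NOT (d AND a) OR NOT b   (double negation)
= b AND NOT NOT (d AND a) OR NOT b AND NOT NOT (d AND a) OR NOT b   (double negation)
= NOT NOT (d AND a) OR NOT b   (distribution)
= d AND a OR NOT b   (double negation)

d AND a OR NOT b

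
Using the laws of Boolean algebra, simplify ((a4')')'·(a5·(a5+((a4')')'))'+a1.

a4'·a5'+a1

((a4')')'·(a5·(a5+((a4')')'))'+a1
= ((a4')')'·(a5·(a5+a4'))'+a1   — double negation
= ((a4')')'·a5'+a1   — absorption
= a4'·a5'+a1   — double negation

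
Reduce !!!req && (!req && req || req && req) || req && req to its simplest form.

req

!!!req && (!req && req || req && req) || req && req
= !!!req && req || req && req   (distribution)
= !req && req || req && req   (double negation)
= req   (distribution)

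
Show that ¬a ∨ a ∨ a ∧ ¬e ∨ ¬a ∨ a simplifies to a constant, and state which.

True

¬a ∨ a ∨ a ∧ ¬e ∨ ¬a ∨ a
= ¬a ∨ a ∨ ¬a ∨ a   — absorption
= ¬a ∨ a   — idempotence
= True   — complement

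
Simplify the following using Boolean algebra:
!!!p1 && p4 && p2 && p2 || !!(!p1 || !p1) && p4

!!!p1 && p4 && p2 && p2 || !!(!p1 || !p1) && p4
= !!!p1 && p4 && p2 && p2 || !!!p1 && p4   (idempotence)
= !p1 && p4 && p2 && p2 || !!!p1 && p4   (double negation)
= !p1 && p4 && p2 && p2 || !p1 && p4   (double negation)
= !p1 && p4 && p2 || !p1 && p4   (idempotence)
= !p1 && p4   (absorption)

!p1 && p4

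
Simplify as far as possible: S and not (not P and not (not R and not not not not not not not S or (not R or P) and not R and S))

S and (P or not R)

S and not (not P and not (not R and not not not not not not not S or (not R or P) and not R and S))
= S and (P or not R and not not not not not not not S or (not R or P) and not R and S)   — De Morgan
= S and (P or not R and not not not not not S or (not R or P) and not R and S)   — double negation
= S and (P or not R and not not not S or (not R or P) and not R and S)   — double negation
= S and (P or not R and not not not S or not R and S)   — absorption
= S and (P or not R and not S or not R and S)   — double negation
= S and (P or not R)   — distribution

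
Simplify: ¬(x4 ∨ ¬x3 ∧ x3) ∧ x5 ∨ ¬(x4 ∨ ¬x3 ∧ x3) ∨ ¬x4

¬(x4 ∨ ¬x3 ∧ x3) ∧ x5 ∨ ¬(x4 ∨ ¬x3 ∧ x3) ∨ ¬x4
= ¬(x4 ∨ ¬x3 ∧ x3) ∨ ¬x4   (absorption)
= ¬x4 ∨ ¬x4   (complement / identity)
= ¬x4   (idempotence)

¬x4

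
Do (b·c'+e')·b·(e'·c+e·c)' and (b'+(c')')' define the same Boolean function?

E1: (b·c'+e')·b·(e'·c+e·c)'
    = (b·c'+e')·b·c'   [distribution]
    = b·c'   [absorption]
E2: (b'+(c')')'
    = b·c'   [De Morgan]
Both reduce to b·c', so they are equivalent.

Yes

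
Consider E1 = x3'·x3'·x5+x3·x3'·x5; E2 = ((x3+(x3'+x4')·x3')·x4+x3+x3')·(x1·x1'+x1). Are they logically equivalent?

E1: x3'·x3'·x5+x3·x3'·x5
    = x3'·x5   — distribution
E2: ((x3+(x3'+x4')·x3')·x4+x3+x3')·(x1·x1'+x1)
    = ((x3+(x3'+x4')·x3')·x4+x3+x3')·x1   — complement / identity
    = ((x3+x3')·x4+x3+x3')·x1   — absorption
    = (x3+x3')·x1   — absorption
    = x1   — complement / identity
These differ: at x1=1, x3=1, x4=0, x5=0, E1 = 0 but E2 = 1.

No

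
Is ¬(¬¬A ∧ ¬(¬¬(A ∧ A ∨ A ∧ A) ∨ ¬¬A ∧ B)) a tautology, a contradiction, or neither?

¬(¬¬A ∧ ¬(¬¬(A ∧ A ∨ A ∧ A) ∨ ¬¬A ∧ B))
= ¬(¬¬A ∧ ¬(¬¬(A ∧ A) ∨ ¬¬A ∧ B))   (idempotence)
= ¬(¬¬A ∧ ¬(¬¬A ∨ ¬¬A ∧ B))   (idempotence)
= ¬(¬¬A ∧ ¬¬¬A)   (absorption)
= ¬A ∨ ¬¬A   (De Morgan)
= ¬A ∨ A   (double negation)
= True   (complement)

tautology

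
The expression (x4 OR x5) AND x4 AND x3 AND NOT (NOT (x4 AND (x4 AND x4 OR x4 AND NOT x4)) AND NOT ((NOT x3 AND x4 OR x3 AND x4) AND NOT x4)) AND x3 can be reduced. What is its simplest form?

x4 AND x3

(x4 OR x5) AND x4 AND x3 AND NOT (NOT (x4 AND (x4 AND x4 OR x4 AND NOT x4)) AND NOT ((NOT x3 AND x4 OR x3 AND x4) AND NOT x4)) AND x3
= x4 AND x3 AND NOT (NOT (x4 AND (x4 AND x4 OR x4 AND NOT x4)) AND NOT ((NOT x3 AND x4 OR x3 AND x4) AND NOT x4)) AND x3
= x4 AND x3 AND NOT (NOT (x4 AND (x4 AND x4 OR x4 AND NOT x4)) AND NOT (x4 AND NOT x4)) AND x3
= x4 AND x3 AND (x4 AND (x4 AND x4 OR x4 AND NOT x4) OR x4 AND NOT x4) AND x3
= x4 AND x3 AND (x4 AND x4 OR x4 AND NOT x4) AND x3
= x4 AND x3 AND x4 AND x3
= x4 AND x3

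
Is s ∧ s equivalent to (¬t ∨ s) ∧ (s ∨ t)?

E1: s ∧ s
    = s   (idempotence)
E2: (¬t ∨ s) ∧ (s ∨ t)
    = ¬t ∧ t ∨ s   (distribution)
    = s   (complement / identity)
Both reduce to s, so they are equivalent.

Yes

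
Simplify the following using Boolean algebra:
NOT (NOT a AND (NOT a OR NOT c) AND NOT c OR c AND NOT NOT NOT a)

NOT (NOT a AND (NOT a OR NOT c) AND NOT c OR c AND NOT NOT NOT a)
= NOT (NOT a AND NOT c OR c AND NOT NOT NOT a)   — absorption
= NOT (NOT a AND NOT c OR c AND NOT a)   — double negation
= NOT NOT a   — distribution
= a   — double negation

a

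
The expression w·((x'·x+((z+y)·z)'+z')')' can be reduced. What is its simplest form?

w·((x'·x+((z+y)·z)'+z')')'
= w·((((z+y)·z)'+z')')'   — complement / identity
= w·(((z+y)·z)'+z')   — double negation
= w·(z'+z')   — absorption
= w·z'   — idempotence

w·z'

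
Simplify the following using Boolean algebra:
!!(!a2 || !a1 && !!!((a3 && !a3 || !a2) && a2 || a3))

!!(!a2 || !a1 && !!!((a3 && !a3 || !a2) && a2 || a3))
= !!(!a2 || !a1 && !!!(!a2 && a2 || a3))
= !!(!a2 || !a1 && !!!a3)
= !!(!a2 || !a1 && !a3)
= !a2 || !a1 && !a3

!a2 || !a1 && !a3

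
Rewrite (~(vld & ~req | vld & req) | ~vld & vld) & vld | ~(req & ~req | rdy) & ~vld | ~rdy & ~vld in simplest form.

~rdy & ~vld

(~(vld & ~req | vld & req) | ~vld & vld) & vld | ~(req & ~req | rdy) & ~vld | ~rdy & ~vld
= ~(vld & ~req | vld & req) & vld | ~(req & ~req | rdy) & ~vld | ~rdy & ~vld
= ~vld & vld | ~(req & ~req | rdy) & ~vld | ~rdy & ~vld
= ~vld & vld | ~rdy & ~vld | ~rdy & ~vld
= ~rdy & ~vld | ~rdy & ~vld
= ~rdy & ~vld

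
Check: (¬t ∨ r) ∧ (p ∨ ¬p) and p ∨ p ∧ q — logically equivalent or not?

No

E1: (¬t ∨ r) ∧ (p ∨ ¬p)
    = ¬t ∨ r   [complement / identity]
E2: p ∨ p ∧ q
    = p   [absorption]
These differ: at p=0, q=0, r=0, t=0, E1 = 1 but E2 = 0.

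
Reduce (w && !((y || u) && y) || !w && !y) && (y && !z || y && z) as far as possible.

false

(w && !((y || u) && y) || !w && !y) && (y && !z || y && z)
= (w && !y || !w && !y) && (y && !z || y && z)   — absorption
= !y && (y && !z || y && z)   — distribution
= !y && y   — distribution
= false   — complement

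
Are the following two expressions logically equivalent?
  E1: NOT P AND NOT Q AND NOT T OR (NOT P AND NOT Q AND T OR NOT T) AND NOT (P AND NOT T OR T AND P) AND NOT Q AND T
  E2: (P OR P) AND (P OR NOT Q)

No

E1: NOT P AND NOT Q AND NOT T OR (NOT P AND NOT Q AND T OR NOT T) AND NOT (P AND NOT T OR T AND P) AND NOT Q AND T
    = NOT P AND NOT Q AND NOT T OR (NOT P AND NOT Q AND T OR NOT T) AND NOT P AND NOT Q AND T   (distribution)
    = NOT P AND NOT Q AND NOT T OR NOT P AND NOT Q AND T   (absorption)
    = NOT P AND NOT Q AND (NOT T OR T)   (distribution)
    = NOT P AND NOT Q   (complement / identity)
E2: (P OR P) AND (P OR NOT Q)
    = P OR P AND NOT Q   (distribution)
    = P   (absorption)
These differ: at P=1, Q=0, T=0, E1 = 0 but E2 = 1.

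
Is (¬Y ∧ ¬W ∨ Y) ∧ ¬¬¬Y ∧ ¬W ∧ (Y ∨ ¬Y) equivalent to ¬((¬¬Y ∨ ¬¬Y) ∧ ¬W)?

No

E1: (¬Y ∧ ¬W ∨ Y) ∧ ¬¬¬Y ∧ ¬W ∧ (Y ∨ ¬Y)
    = (¬Y ∧ ¬W ∨ Y) ∧ ¬¬¬Y ∧ ¬W   [complement / identity]
    = (¬Y ∧ ¬W ∨ Y) ∧ ¬Y ∧ ¬W   [double negation]
    = ¬Y ∧ ¬W   [absorption]
E2: ¬((¬¬Y ∨ ¬¬Y) ∧ ¬W)
    = ¬(¬¬Y ∧ ¬W)   [idempotence]
    = ¬Y ∨ W   [De Morgan]
These differ: at W=1, Y=0, E1 = 0 but E2 = 1.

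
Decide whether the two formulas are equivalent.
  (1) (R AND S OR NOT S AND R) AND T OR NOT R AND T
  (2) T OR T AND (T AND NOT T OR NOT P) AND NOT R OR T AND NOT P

E1: (R AND S OR NOT S AND R) AND T OR NOT R AND T
    = R AND T OR NOT R AND T
    = T
E2: T OR T AND (T AND NOT T OR NOT P) AND NOT R OR T AND NOT P
    = T OR T AND NOT P AND NOT R OR T AND NOT P
    = T OR T AND NOT P
    = T
Both reduce to T, so they are equivalent.

Yes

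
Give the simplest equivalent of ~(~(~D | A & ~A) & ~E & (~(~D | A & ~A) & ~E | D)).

~D | E

~(~(~D | A & ~A) & ~E & (~(~D | A & ~A) & ~E | D))
= ~(~(~D | A & ~A) & ~E)   (absorption)
= ~D | A & ~A | E   (De Morgan)
= ~D | E   (complement / identity)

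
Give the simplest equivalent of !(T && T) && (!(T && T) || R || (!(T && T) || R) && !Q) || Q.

!(T && T) && (!(T && T) || R || (!(T && T) || R) && !Q) || Q
= !(T && T) && (!(T && T) || R) || Q   — absorption
= !(T && T) || Q   — absorption
= !T || Q   — idempotence

!T || Q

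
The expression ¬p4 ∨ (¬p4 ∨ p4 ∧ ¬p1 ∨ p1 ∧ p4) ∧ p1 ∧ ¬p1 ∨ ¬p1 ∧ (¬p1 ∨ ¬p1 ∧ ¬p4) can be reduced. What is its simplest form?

¬p4 ∨ (¬p4 ∨ p4 ∧ ¬p1 ∨ p1 ∧ p4) ∧ p1 ∧ ¬p1 ∨ ¬p1 ∧ (¬p1 ∨ ¬p1 ∧ ¬p4)
= ¬p4 ∨ (¬p4 ∨ p4) ∧ p1 ∧ ¬p1 ∨ ¬p1 ∧ (¬p1 ∨ ¬p1 ∧ ¬p4)   (distribution)
= ¬p4 ∨ p1 ∧ ¬p1 ∨ ¬p1 ∧ (¬p1 ∨ ¬p1 ∧ ¬p4)   (complement / identity)
= ¬p4 ∨ p1 ∧ ¬p1 ∨ ¬p1 ∧ ¬p1   (absorption)
= ¬p4 ∨ ¬p1   (distribution)

¬p4 ∨ ¬p1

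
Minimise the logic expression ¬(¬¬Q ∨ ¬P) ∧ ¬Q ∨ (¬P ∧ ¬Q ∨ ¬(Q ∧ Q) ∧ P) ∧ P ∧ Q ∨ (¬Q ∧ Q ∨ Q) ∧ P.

P

¬(¬¬Q ∨ ¬P) ∧ ¬Q ∨ (¬P ∧ ¬Q ∨ ¬(Q ∧ Q) ∧ P) ∧ P ∧ Q ∨ (¬Q ∧ Q ∨ Q) ∧ P
= ¬(¬¬Q ∨ ¬P) ∧ ¬Q ∨ (¬P ∧ ¬Q ∨ ¬Q ∧ P) ∧ P ∧ Q ∨ (¬Q ∧ Q ∨ Q) ∧ P   (idempotence)
= ¬(¬¬Q ∨ ¬P) ∧ ¬Q ∨ ¬Q ∧ P ∧ Q ∨ (¬Q ∧ Q ∨ Q) ∧ P   (distribution)
= ¬Q ∧ P ∧ ¬Q ∨ ¬Q ∧ P ∧ Q ∨ (¬Q ∧ Q ∨ Q) ∧ P   (De Morgan)
= ¬Q ∧ P ∧ ¬Q ∨ ¬Q ∧ P ∧ Q ∨ Q ∧ P   (complement / identity)
= ¬Q ∧ P ∨ Q ∧ P   (distribution)
= P   (distribution)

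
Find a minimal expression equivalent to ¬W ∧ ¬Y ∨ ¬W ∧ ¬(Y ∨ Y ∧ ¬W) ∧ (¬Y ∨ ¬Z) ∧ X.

¬W ∧ ¬Y

¬W ∧ ¬Y ∨ ¬W ∧ ¬(Y ∨ Y ∧ ¬W) ∧ (¬Y ∨ ¬Z) ∧ X
= ¬W ∧ ¬Y ∨ ¬W ∧ ¬Y ∧ (¬Y ∨ ¬Z) ∧ X   — absorption
= ¬W ∧ ¬Y ∨ ¬W ∧ ¬Y ∧ X   — absorption
= ¬W ∧ ¬Y   — absorption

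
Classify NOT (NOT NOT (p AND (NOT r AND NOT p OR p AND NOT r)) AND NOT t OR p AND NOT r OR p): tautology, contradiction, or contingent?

NOT (NOT NOT (p AND (NOT r AND NOT p OR p AND NOT r)) AND NOT t OR p AND NOT r OR p)
= NOT (p AND (NOT r AND NOT p OR p AND NOT r) AND NOT t OR p AND NOT r OR p)
= NOT (p AND NOT r AND NOT t OR p AND NOT r OR p)
= NOT (p AND NOT r OR p)
= NOT p
This depends on p, so it is not a constant.

contingent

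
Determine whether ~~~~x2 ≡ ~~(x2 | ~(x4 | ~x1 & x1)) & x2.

E1: ~~~~x2
    = ~~x2   — double negation
    = x2   — double negation
E2: ~~(x2 | ~(x4 | ~x1 & x1)) & x2
    = (x2 | ~(x4 | ~x1 & x1)) & x2   — double negation
    = (x2 | ~x4) & x2   — complement / identity
    = x2   — absorption
Both reduce to x2, so they are equivalent.

Yes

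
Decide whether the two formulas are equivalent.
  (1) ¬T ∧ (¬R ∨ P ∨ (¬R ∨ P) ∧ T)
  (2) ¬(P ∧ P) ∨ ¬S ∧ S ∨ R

E1: ¬T ∧ (¬R ∨ P ∨ (¬R ∨ P) ∧ T)
    = ¬T ∧ (¬R ∨ P)
E2: ¬(P ∧ P) ∨ ¬S ∧ S ∨ R
    = ¬(P ∧ P) ∨ R
    = ¬P ∨ R
These differ: at P=0, R=1, S=0, T=1, E1 = 0 but E2 = 1.

No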